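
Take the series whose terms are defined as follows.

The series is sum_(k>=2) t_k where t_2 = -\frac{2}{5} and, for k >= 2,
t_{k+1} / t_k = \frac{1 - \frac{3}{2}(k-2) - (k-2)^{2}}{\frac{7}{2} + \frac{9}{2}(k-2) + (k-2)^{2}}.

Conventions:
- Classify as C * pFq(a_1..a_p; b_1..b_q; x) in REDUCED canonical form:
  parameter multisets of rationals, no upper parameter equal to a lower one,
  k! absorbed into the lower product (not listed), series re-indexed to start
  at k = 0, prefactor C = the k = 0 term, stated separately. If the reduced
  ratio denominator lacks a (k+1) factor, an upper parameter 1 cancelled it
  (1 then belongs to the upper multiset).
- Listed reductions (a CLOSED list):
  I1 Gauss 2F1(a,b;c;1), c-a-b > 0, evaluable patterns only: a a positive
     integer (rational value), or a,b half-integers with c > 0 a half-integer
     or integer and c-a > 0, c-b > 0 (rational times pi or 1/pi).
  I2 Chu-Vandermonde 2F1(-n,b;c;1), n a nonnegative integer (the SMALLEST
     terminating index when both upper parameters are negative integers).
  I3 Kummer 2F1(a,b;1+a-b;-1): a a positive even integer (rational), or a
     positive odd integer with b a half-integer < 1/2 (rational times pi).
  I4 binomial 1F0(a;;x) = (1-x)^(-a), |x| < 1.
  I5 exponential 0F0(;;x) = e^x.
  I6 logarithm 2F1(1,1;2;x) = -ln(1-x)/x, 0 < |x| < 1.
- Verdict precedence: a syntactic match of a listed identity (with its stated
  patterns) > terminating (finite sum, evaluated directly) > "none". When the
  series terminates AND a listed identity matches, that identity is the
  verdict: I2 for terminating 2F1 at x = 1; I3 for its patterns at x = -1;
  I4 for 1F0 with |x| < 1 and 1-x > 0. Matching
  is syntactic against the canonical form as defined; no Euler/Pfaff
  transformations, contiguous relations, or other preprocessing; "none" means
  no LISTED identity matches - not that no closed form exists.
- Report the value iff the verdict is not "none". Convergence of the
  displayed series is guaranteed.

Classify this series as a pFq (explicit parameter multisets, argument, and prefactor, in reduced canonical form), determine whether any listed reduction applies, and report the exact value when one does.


This is -\frac{2}{5} * 2F1(-\frac{1}{2}, 2; \frac{7}{2}; -1) in reduced canonical form. Verdict: Kummer (I3) applies (x = -1; c = \frac{7}{2} equals 1+a-b for upper {-\frac{1}{2}, 2}: listed pattern). Hence: -\frac{1}{2}.

The tell: t_0 = -\frac{2}{5} here, and factor the ratio over Q (prefactor -2/5): negated roots = parameters.
Adjacent-term ratio: r(k) = -1 * (k-\frac{1}{2}) (k+2) / [(k+\frac{7}{2}) (k+1)] - rational; roots negated = parameters, x = -1, C = -\frac{2}{5}.


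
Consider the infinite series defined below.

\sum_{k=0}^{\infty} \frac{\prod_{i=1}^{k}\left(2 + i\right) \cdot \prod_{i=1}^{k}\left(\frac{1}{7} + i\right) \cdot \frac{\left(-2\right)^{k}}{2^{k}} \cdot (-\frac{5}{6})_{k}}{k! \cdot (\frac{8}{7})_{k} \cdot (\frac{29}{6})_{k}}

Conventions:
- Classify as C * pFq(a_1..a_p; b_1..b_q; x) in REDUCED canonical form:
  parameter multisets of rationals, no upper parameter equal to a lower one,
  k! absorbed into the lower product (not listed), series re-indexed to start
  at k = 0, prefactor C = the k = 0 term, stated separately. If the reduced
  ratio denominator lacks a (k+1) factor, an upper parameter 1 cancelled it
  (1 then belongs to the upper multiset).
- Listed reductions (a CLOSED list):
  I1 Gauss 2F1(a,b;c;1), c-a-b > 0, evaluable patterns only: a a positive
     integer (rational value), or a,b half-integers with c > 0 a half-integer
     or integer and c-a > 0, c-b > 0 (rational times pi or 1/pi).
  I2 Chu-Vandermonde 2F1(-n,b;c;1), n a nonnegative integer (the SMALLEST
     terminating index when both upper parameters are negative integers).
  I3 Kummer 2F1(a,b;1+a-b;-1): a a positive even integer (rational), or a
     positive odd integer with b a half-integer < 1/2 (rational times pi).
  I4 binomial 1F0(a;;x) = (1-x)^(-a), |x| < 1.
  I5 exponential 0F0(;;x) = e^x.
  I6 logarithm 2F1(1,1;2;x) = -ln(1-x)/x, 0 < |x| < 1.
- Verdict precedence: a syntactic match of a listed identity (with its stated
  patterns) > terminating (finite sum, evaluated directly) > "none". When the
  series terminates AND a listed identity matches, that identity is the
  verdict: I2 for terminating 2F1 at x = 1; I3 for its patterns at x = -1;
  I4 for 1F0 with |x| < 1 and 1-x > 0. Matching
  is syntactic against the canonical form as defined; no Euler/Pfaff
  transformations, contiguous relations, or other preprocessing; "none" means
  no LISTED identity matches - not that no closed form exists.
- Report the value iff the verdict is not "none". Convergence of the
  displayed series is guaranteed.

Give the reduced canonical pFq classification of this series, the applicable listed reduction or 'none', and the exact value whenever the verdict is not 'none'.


Structural cue: t_0 = 1 here, and the parameter 8/7 appears in both the upper and lower lists and cancels.
Step ratio: r(k) = -1 * (k-\frac{5}{6}) (k+3) / [(k+\frac{29}{6}) (k+1)] ; factor over Q: parameters, x = -1, and C = 1.

Reduced: x = -1, 2F1, upper = {-\frac{5}{6}, 3}, lower = {\frac{29}{6}}, C = 1. Verdict: none. No listed pattern accepts 2F1(-\frac{5}{6}, 3; \frac{29}{6}; -1).


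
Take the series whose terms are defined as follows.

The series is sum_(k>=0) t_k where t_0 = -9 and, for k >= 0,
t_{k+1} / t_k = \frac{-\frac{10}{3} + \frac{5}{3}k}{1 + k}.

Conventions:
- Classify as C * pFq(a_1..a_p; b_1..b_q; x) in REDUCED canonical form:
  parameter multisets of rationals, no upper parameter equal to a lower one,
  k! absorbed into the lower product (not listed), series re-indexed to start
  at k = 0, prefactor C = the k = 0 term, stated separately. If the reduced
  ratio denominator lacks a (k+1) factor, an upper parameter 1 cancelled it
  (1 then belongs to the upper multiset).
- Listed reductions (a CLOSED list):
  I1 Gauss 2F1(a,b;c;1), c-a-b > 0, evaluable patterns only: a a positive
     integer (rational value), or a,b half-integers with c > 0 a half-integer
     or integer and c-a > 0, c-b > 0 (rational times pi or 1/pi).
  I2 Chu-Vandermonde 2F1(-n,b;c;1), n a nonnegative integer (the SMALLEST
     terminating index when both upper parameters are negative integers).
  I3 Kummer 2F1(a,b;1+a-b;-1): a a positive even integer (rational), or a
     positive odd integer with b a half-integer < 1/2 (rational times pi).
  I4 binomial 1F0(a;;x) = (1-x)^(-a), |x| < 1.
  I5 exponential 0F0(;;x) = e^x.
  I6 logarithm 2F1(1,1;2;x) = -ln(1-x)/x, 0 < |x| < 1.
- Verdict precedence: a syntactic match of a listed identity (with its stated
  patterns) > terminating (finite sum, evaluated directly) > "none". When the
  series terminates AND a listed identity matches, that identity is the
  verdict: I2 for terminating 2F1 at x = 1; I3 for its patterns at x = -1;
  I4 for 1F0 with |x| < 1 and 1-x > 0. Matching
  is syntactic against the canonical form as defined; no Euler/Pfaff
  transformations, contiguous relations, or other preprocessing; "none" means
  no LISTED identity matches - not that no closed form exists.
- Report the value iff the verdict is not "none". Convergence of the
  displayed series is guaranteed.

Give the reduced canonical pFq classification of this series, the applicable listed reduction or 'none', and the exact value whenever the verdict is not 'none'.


The tell: t_0 being -9, the expanded ratio factors over Q; C = -9, x = 5/3, roots give parameters.
Step ratio: r(k) = \frac{5}{3} * (k-2) / [(k+1)] - rational in k, leading ratio \frac{5}{3}; with t_0 = -9, classification follows.

Classification (C = -9): 1F0 with upper {-2}, lower {-}, argument x = \frac{5}{3}. Verdict: terminating (-2 upstairs). 3 nonzero terms in all; added directly. Its exact value is -4.


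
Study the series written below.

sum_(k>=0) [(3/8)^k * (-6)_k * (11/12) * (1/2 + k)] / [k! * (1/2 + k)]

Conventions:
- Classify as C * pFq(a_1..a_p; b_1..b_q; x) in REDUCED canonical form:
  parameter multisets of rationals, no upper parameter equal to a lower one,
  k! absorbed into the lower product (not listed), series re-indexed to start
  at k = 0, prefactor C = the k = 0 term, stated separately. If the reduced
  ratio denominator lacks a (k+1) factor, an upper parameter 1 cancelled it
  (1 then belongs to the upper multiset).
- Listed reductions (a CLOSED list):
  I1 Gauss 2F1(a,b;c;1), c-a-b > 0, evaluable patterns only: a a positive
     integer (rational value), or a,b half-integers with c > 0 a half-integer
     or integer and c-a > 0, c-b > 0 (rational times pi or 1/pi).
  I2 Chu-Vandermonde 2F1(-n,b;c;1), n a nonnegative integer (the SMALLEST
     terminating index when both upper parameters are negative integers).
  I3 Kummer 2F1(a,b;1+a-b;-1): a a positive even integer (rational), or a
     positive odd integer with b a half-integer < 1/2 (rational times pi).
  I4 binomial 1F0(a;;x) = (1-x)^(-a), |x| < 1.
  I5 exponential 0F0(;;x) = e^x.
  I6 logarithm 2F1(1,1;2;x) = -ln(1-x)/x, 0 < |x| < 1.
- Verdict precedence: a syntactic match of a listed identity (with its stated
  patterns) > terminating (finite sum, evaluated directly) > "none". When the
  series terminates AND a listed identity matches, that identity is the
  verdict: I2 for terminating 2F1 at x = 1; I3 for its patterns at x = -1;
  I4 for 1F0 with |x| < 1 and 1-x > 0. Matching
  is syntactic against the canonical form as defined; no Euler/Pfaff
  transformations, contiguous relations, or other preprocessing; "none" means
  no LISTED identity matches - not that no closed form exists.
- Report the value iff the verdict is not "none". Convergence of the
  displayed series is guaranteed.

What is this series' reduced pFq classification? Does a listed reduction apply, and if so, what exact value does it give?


x = 3/8 here; the reduced form reads 1F0, upper {-6}, lower {-}, C = 11/12. Verdict at x = 3/8: the binomial series (I4) matches (the 1F0 binomial series: exponent 6, x = 3/8). Sum: 171875/3145728.

The tell: t_0 = 11/12 here, and striking the common factor k + 1/2 reduces the term (prefactor 11/12).
Adjacent-term ratio: r(k) = (3/8) * (k-6) / [(k+1)] - poly over poly, x = (3/8) from leading terms; C = 11/12 at k = 0.


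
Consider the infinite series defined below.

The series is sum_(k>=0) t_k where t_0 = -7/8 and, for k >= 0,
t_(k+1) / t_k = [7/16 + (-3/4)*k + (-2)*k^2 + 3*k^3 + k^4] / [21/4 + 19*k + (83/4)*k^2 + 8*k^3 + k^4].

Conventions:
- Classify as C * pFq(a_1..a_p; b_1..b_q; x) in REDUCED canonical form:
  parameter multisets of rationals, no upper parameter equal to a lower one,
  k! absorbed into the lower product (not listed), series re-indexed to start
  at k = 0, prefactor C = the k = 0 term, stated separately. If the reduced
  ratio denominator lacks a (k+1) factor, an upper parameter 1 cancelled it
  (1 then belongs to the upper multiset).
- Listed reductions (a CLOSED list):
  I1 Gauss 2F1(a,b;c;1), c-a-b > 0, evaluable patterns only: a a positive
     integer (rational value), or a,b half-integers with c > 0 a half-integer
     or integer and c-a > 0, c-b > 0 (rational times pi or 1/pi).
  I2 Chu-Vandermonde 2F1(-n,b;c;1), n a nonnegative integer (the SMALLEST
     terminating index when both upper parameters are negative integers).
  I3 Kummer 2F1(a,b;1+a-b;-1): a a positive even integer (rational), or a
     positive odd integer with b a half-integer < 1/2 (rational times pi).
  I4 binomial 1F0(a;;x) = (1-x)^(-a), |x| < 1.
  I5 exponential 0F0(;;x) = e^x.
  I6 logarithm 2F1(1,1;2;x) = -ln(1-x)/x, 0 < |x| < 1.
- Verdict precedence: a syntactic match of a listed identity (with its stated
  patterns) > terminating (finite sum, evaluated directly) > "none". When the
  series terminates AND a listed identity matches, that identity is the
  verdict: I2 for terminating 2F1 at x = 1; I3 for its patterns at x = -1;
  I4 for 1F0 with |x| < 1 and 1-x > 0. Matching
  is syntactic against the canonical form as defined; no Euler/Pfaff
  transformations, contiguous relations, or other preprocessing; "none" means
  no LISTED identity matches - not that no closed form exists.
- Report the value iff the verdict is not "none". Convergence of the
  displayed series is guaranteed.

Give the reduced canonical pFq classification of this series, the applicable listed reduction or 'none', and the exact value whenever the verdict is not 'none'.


x = 1 here; the reduced form reads 2F1, upper {-1/2, -1/2}, lower {3}, C = -7/8. Verdict (x = 1): Gauss (I1, half-integer pattern) applies (x = 1; upper {-1/2, -1/2} half-integers, c = 3 in the evaluable pattern). Exact value: (-224/75) / pi.

Structural cue: t_0 = -7/8 here, and the ratio is unreduced: k + 1/2 divides both sides (C = -7/8, x = 1).
Consecutive-term ratio: r(k) = 1 * (k-1/2) (k-1/2) / [(k+3) (k+1)] - poly over poly, x = 1 from leading terms; C = -7/8 at k = 0.


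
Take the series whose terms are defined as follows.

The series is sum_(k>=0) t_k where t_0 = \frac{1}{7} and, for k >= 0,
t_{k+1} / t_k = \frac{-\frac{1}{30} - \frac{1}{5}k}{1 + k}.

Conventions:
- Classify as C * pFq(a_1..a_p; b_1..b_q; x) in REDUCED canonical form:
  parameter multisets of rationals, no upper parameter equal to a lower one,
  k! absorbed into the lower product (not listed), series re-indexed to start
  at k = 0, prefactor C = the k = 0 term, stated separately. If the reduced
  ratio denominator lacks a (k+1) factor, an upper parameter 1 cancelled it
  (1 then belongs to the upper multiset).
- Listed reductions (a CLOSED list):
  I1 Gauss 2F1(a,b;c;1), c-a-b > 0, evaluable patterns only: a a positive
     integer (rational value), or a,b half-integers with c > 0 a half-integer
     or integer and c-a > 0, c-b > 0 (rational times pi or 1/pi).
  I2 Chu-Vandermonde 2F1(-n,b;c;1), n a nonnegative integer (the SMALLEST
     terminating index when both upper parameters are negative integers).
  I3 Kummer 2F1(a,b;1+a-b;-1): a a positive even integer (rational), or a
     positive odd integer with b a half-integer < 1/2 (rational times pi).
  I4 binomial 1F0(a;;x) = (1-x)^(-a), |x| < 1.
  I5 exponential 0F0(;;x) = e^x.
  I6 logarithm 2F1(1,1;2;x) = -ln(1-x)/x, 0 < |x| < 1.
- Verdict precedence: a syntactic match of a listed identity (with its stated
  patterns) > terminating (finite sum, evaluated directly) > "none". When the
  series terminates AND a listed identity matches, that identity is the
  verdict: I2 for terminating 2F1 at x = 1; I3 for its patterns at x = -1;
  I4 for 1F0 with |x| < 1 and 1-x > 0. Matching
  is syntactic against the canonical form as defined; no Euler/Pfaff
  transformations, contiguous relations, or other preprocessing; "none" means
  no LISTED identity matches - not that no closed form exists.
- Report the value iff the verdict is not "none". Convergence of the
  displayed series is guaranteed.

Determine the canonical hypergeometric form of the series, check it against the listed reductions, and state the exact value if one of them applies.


Canonical form: C = \frac{1}{7} times 1F0 with upper {\frac{1}{6}}, lower {-}, x = -\frac{1}{5}. Verdict (x = -\frac{1}{5}): the I4 binomial reduction applies (the 1F0 binomial series: exponent -1/6, x = -\frac{1}{5}). Hence: \frac{1}{7} \cdot \left(\frac{6}{5}\right)^{-\frac{1}{6}}.

Key step: t_0 = \frac{1}{7} here, and roots of the ratio polynomials (prefactor 1/7) are the negated parameters.
Step ratio: r(k) = -\frac{1}{5} * (k+\frac{1}{6}) / [(k+1)] - poly over poly, x = -\frac{1}{5} from leading terms; C = \frac{1}{7} at k = 0.


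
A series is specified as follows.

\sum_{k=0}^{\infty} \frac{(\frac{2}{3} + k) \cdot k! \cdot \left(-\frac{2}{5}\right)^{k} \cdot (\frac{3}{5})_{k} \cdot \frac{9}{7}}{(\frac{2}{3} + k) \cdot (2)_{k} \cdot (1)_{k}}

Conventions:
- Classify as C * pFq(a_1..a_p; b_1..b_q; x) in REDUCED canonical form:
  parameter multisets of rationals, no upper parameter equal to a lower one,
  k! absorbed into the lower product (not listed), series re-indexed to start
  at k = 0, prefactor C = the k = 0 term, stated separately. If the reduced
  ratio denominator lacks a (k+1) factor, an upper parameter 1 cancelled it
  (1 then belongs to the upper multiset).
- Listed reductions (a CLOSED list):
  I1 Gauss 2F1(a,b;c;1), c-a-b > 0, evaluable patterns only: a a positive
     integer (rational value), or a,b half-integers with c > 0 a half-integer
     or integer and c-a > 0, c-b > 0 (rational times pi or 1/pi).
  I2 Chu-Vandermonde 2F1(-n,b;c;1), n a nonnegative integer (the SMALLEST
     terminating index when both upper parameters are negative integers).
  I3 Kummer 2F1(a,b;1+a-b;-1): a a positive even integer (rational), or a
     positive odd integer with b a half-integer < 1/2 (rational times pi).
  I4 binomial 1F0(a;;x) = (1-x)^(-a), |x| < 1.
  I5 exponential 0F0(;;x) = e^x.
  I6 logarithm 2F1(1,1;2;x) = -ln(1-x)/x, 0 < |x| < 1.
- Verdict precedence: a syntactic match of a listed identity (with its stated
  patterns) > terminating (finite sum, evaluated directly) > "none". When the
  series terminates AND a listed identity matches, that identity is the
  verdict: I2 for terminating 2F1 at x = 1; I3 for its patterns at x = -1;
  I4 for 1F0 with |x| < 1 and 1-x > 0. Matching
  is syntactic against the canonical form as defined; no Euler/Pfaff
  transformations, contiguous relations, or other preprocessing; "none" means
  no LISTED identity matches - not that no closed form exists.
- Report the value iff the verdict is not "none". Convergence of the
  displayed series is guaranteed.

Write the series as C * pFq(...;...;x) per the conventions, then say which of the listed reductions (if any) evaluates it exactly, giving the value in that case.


Prefactor \frac{9}{7}, argument -\frac{2}{5}: 2F1 with upper {\frac{3}{5}, 1} over lower {2}. Verdict: none. Every listed pattern misses the 2F1 form at -\frac{2}{5}, upper {\frac{3}{5}, 1}.

Key step: x = -\frac{2}{5} and striking the common factor k + 2/3 reduces the term (C = 9/7, x = -2/5).
Consecutive-term ratio: r(k) = -\frac{2}{5} * (k+\frac{3}{5}) (k+1) / [(k+2) (k+1)] ; factor over Q: parameters, x = -\frac{2}{5}, and C = \frac{9}{7}.


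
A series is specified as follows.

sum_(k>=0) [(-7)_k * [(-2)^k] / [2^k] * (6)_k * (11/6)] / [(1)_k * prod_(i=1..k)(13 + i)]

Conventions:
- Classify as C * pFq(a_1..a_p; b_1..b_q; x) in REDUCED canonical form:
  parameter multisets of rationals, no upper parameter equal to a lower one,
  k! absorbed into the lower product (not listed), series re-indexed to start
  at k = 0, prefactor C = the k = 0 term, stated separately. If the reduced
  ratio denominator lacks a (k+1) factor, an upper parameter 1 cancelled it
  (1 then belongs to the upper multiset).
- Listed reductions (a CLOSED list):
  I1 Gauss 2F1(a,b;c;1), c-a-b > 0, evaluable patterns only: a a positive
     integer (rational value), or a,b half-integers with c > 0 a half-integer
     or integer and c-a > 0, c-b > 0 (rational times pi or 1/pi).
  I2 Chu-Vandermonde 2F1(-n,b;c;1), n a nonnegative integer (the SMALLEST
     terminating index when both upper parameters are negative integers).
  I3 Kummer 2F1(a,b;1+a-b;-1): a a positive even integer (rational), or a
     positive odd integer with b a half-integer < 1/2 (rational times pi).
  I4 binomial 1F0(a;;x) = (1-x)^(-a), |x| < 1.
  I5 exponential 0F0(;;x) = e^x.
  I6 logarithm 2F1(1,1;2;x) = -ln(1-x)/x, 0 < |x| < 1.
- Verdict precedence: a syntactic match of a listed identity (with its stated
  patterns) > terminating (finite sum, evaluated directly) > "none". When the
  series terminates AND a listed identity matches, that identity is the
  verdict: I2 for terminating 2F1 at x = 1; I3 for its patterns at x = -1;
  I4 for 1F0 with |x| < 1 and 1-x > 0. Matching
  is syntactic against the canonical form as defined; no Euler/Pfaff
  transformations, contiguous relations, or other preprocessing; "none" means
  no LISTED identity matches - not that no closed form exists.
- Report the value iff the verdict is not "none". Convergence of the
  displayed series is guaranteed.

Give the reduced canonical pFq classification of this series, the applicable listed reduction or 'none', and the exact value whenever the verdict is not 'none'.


x = -1 here; the reduced form reads 2F1, upper {-7, 6}, lower {14}, C = 11/6. Verdict: the Kummer evaluation I3 fires (x = -1; c = 14 equals 1+a-b for upper {-7, 6}: listed pattern). Value: 1573/60.

The tell: from the first term 11/6: the lower running product (C = 11/6, x = -1) is a rising factorial.
Term ratio: r(k) = (-1) * (k-7) (k+6) / [(k+14) (k+1)] - rational; roots negated = parameters, x = (-1), C = 11/6.


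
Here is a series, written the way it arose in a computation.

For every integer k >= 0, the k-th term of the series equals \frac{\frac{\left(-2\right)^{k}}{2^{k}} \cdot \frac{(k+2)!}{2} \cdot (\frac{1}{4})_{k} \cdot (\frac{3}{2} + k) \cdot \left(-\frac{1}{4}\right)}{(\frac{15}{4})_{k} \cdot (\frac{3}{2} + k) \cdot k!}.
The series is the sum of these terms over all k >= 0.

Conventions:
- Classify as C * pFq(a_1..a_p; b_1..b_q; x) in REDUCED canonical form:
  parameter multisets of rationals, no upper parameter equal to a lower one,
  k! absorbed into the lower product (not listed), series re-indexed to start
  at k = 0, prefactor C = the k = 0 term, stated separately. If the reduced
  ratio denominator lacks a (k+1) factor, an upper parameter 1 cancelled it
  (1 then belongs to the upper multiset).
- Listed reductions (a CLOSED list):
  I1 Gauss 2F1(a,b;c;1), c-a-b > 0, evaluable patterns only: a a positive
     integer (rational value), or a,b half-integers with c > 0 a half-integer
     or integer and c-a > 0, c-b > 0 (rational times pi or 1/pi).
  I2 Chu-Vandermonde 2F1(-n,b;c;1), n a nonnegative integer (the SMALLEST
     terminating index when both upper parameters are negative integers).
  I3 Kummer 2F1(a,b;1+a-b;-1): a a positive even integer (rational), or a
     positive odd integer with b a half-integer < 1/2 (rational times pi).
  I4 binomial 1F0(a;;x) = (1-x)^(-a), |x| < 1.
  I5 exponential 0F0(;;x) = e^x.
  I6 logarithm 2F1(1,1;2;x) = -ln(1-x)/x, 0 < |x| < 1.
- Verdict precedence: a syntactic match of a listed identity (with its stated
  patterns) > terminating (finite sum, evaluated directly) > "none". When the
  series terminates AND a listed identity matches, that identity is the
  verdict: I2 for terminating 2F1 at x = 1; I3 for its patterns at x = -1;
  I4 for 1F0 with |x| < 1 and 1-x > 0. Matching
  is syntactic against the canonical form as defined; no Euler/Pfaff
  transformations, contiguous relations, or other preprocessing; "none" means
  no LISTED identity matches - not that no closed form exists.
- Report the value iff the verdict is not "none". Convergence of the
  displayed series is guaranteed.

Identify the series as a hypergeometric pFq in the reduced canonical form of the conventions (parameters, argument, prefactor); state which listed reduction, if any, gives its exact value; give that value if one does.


Canonical form: C = -\frac{1}{4} times 2F1 with upper {\frac{1}{4}, 3}, lower {\frac{15}{4}}, x = -1. Verdict: none - this 2F1 at x = -1 matches no listed pattern, and upper {\frac{1}{4}, 3} holds no stopper.

Structural cue: t_0 = -\frac{1}{4} here, and the factorial ratio (prefactor -1/4) (k+a-1)!/(a-1)! is a rising factorial (a)_k.
Consecutive-term ratio: r(k) = -1 * (k+\frac{1}{4}) (k+3) / [(k+\frac{15}{4}) (k+1)] - rational in k. x = -1; t_0 = -\frac{1}{4}; negate the roots.


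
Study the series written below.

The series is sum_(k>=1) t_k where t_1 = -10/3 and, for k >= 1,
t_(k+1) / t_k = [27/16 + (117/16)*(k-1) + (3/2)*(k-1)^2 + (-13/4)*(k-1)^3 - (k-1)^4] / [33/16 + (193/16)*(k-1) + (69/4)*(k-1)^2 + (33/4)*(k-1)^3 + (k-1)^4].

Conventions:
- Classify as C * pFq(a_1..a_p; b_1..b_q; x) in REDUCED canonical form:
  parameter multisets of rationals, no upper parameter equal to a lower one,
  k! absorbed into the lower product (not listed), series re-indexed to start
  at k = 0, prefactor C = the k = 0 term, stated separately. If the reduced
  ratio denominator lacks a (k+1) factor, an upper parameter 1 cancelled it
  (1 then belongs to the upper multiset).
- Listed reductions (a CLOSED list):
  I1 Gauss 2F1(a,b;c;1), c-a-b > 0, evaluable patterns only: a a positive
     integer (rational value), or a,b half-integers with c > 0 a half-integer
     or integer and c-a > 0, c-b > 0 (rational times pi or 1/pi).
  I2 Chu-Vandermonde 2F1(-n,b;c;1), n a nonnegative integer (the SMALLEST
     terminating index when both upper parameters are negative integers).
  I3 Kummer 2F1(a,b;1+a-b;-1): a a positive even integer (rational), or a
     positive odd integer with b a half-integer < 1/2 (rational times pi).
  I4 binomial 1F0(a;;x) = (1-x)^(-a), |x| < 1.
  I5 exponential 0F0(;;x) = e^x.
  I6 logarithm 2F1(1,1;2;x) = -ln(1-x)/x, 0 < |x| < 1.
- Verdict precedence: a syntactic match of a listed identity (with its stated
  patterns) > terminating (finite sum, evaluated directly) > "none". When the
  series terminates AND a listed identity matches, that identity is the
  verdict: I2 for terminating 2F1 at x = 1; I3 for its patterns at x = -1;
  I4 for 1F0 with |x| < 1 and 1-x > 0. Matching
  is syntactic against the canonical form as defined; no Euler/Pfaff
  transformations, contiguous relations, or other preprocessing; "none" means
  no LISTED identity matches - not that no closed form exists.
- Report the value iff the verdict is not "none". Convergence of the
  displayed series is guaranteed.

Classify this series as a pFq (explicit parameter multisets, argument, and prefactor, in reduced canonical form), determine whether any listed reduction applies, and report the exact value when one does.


With C = -10/3: the canonical form is 2F1(-3/2, 3; 11/2; -1). Verdict (x = -1): the Kummer evaluation I3 applies (x = -1; c = 11/2 equals 1+a-b for upper {-3/2, 3}: listed pattern). Its exact value is (-525/256) * pi.

First insight: from the first term -10/3: the parameter 1/4 appears in both the upper and lower lists and cancels (alongside the other common factor).
Consecutive-term ratio: r(k) = (-1) * (k-3/2) (k+3) / [(k+11/2) (k+1)] - poly over poly, x = (-1) from leading terms; C = -10/3 at k = 0.


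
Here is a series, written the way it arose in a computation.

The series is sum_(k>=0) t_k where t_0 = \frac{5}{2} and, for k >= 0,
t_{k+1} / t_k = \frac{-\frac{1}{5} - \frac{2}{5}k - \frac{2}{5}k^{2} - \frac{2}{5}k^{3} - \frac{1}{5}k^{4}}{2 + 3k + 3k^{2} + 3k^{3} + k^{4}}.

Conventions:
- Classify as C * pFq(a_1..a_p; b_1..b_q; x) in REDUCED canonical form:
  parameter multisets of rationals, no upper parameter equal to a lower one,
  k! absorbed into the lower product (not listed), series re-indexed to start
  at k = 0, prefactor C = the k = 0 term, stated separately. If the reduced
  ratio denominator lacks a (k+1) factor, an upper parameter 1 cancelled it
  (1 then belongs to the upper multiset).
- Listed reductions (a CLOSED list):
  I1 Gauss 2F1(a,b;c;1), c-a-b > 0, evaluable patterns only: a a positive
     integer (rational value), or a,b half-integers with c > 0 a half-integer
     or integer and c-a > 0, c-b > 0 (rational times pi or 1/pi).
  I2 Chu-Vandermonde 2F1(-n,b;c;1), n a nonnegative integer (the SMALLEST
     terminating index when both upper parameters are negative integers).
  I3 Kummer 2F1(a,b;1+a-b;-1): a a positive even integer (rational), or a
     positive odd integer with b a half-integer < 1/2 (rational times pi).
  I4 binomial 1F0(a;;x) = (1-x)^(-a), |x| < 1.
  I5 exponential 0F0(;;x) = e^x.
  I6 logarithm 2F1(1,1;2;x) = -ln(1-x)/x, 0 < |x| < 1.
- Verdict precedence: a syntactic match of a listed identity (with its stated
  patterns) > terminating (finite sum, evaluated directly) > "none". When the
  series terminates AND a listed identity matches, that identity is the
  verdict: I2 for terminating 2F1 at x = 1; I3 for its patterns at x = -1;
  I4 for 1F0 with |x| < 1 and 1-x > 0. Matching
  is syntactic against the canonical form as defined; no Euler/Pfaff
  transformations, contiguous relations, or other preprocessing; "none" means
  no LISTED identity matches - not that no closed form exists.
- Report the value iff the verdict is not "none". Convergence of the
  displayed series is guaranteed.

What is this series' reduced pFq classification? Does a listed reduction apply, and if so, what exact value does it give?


First insight: t_0 being \frac{5}{2}, roots of the ratio polynomials (C = 5/2, x = -1/5) are the negated parameters.
Adjacent-term ratio: r(k) = -\frac{1}{5} * (k+1) (k+1) / [(k+2) (k+1)] - rational in k. x = -\frac{1}{5}; t_0 = \frac{5}{2}; negate the roots.

x = -\frac{1}{5} here; the reduced form reads 2F1, upper {1, 1}, lower {2}, C = \frac{5}{2}. Verdict at x = -\frac{1}{5}: the logarithmic series (I6) matches (the logarithm: parameters (1,1;2), x = -\frac{1}{5}). Sum: \frac{25}{2} \cdot \ln\left(\frac{6}{5}\right).


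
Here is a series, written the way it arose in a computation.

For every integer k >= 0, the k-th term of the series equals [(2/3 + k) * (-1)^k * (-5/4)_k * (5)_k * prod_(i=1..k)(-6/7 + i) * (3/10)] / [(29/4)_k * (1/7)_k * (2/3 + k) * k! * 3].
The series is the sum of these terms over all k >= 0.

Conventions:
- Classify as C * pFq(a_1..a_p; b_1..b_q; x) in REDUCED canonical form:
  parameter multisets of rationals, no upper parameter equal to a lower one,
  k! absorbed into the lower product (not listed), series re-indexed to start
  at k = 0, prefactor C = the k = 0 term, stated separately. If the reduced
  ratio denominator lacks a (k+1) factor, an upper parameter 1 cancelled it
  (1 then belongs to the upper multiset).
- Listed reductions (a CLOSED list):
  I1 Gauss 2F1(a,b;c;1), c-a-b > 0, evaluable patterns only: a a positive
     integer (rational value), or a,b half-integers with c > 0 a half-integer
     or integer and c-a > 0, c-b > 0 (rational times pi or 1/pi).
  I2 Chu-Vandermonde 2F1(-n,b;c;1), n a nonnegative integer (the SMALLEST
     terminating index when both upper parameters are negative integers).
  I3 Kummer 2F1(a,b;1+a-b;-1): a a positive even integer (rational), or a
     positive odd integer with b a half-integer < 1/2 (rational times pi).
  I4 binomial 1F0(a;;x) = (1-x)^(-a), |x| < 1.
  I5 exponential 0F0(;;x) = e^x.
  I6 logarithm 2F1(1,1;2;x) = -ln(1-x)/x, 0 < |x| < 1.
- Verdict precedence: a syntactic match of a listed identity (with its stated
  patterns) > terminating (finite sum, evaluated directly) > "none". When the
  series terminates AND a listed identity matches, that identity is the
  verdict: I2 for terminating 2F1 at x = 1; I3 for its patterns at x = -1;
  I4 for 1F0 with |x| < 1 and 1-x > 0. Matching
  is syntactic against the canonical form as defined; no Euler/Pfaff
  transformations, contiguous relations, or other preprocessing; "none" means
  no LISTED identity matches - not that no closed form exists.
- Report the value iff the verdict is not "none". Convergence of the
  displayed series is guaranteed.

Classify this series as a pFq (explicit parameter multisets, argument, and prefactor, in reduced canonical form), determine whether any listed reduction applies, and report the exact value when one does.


With C = 1/10: the canonical form is 2F1(-5/4, 5; 29/4; -1). Verdict: none - at argument -1 the multisets {-5/4, 5} ; {29/4} match no listed identity.

Key step: with t_0 = 1/10, the constant factors (C = 1/10) combine into one prefactor.
Adjacent-term ratio: r(k) = (-1) * (k-5/4) (k+5) / [(k+29/4) (k+1)] - rational in k, leading ratio (-1); with t_0 = 1/10, classification follows.


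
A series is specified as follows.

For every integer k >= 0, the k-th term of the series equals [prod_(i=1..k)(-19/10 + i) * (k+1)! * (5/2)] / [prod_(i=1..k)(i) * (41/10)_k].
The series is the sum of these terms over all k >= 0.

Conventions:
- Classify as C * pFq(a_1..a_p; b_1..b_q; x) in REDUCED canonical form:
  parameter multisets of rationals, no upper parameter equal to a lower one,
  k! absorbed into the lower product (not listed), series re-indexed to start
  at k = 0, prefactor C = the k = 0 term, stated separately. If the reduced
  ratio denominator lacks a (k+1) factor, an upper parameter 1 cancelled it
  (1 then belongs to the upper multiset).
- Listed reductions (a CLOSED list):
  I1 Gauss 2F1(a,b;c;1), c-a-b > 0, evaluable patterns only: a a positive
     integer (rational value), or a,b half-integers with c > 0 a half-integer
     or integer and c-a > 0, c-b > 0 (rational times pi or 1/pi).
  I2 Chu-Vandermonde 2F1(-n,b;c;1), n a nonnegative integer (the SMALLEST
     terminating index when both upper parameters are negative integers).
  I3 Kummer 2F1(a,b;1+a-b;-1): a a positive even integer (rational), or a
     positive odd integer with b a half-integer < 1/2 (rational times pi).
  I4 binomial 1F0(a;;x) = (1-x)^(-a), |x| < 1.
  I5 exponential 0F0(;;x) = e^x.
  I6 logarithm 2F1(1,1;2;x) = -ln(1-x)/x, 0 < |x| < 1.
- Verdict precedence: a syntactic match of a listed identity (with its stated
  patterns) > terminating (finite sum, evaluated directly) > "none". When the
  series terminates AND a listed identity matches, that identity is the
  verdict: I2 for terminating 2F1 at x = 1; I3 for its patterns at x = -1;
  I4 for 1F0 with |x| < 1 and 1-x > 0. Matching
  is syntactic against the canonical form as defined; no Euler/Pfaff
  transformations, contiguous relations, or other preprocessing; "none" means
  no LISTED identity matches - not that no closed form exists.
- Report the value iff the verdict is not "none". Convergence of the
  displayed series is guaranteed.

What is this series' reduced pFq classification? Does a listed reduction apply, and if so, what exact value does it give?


The series (x = 1) is 2F1: upper {-9/10, 2}, lower {41/10}, prefactor 5/2. Verdict: Gauss's theorem (I1) matches (x = 1: the Gamma ratio telescopes since c-a-b = 3 > 0 and a = 2 in Z>0). Hence: 217/160.

Key step: with t_0 = 5/2, the running product (C = 5/2, x = 1) telescopes to a rising factorial.
Ratio: r(k) = 1 * (k-9/10) (k+2) / [(k+41/10) (k+1)] - rational; roots negated = parameters, x = 1, C = 5/2.


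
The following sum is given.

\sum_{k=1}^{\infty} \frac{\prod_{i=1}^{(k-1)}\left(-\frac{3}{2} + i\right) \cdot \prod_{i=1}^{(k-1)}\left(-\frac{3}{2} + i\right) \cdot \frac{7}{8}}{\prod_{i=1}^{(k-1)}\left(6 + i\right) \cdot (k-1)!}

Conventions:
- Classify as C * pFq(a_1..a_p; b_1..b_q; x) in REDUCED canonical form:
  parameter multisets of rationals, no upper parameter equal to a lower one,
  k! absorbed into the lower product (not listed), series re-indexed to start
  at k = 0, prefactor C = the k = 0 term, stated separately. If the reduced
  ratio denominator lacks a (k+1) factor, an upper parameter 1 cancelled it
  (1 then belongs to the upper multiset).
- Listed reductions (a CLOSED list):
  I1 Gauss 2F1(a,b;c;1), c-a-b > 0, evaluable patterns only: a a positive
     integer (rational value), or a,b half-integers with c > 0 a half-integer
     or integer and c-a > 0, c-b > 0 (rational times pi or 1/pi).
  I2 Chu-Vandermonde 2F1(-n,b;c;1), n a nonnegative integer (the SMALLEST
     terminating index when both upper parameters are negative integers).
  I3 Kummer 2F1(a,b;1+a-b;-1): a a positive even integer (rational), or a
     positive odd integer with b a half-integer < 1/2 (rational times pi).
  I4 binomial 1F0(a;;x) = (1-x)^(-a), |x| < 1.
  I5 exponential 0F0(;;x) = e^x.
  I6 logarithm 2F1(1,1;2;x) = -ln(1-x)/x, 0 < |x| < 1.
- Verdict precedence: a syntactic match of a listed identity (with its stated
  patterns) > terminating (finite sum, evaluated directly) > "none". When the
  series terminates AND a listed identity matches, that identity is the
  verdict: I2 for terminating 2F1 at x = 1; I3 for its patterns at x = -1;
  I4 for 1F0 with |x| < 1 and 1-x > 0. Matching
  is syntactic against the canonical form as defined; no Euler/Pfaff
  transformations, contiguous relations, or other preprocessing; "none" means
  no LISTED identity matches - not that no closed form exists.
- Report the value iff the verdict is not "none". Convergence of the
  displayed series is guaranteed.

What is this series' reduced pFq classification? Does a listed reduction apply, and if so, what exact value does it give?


This is \frac{7}{8} * 2F1(-\frac{1}{2}, -\frac{1}{2}; 7; 1) in reduced canonical form. Verdict (x = 1): Gauss's theorem I1 (half-integer case) applies (x = 1; upper {-\frac{1}{2}, -\frac{1}{2}} half-integers, c = 7 in the evaluable pattern). Its exact value is \frac{524288}{184041} / \pi.

The tell: from the first term \frac{7}{8}: the running product (C = 7/8) telescopes to a rising factorial.
Consecutive-term ratio: r(k) = 1 * (k-\frac{1}{2}) (k-\frac{1}{2}) / [(k+7) (k+1)] - rational; roots negated = parameters, x = 1, C = \frac{7}{8}.


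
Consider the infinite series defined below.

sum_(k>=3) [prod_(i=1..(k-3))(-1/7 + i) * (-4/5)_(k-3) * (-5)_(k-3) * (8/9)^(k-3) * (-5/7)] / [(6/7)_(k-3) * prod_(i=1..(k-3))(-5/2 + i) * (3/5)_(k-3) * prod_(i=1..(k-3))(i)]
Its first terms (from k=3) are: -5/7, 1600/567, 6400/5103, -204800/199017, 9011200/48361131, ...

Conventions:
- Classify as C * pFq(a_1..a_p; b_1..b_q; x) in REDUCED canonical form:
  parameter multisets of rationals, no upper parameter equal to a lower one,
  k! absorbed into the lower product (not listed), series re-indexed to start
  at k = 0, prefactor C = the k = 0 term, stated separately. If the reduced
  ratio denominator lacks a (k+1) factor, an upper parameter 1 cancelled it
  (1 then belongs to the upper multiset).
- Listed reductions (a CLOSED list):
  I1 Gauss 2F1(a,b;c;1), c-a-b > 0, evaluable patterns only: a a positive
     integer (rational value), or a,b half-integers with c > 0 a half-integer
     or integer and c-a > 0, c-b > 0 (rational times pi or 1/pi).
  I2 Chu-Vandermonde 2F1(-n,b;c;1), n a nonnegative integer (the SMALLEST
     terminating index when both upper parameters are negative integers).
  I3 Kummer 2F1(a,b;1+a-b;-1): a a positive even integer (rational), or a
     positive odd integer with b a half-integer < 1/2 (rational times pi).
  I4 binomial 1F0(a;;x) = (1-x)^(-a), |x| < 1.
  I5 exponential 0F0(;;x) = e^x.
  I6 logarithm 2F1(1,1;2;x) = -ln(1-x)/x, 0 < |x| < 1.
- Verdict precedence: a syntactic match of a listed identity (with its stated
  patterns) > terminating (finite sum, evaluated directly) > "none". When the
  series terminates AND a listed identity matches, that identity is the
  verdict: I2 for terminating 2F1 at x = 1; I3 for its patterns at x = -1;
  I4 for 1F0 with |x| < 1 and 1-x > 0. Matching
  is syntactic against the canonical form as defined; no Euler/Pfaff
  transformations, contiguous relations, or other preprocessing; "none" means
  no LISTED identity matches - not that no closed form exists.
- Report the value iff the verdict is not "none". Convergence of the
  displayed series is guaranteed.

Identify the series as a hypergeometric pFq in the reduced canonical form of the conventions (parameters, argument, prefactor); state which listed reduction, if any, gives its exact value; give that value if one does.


Canonical form: C = -5/7 times 2F2 with upper {-5, -4/5}, lower {-3/2, 3/5}, x = 8/9. Verdict: terminating - upper -5 stops the sum at k = 5; the 6 terms are added exactly. Sum: 25125031457/10010754117.

Key step: with t_0 = -5/7, the lower running product (C = -5/7) is a rising factorial.
Adjacent-term ratio: r(k) = (8/9) * (k-5) (k-4/5) / [(k-3/2) (k+3/5) (k+1)] - rational; roots negated = parameters, x = (8/9), C = -5/7.


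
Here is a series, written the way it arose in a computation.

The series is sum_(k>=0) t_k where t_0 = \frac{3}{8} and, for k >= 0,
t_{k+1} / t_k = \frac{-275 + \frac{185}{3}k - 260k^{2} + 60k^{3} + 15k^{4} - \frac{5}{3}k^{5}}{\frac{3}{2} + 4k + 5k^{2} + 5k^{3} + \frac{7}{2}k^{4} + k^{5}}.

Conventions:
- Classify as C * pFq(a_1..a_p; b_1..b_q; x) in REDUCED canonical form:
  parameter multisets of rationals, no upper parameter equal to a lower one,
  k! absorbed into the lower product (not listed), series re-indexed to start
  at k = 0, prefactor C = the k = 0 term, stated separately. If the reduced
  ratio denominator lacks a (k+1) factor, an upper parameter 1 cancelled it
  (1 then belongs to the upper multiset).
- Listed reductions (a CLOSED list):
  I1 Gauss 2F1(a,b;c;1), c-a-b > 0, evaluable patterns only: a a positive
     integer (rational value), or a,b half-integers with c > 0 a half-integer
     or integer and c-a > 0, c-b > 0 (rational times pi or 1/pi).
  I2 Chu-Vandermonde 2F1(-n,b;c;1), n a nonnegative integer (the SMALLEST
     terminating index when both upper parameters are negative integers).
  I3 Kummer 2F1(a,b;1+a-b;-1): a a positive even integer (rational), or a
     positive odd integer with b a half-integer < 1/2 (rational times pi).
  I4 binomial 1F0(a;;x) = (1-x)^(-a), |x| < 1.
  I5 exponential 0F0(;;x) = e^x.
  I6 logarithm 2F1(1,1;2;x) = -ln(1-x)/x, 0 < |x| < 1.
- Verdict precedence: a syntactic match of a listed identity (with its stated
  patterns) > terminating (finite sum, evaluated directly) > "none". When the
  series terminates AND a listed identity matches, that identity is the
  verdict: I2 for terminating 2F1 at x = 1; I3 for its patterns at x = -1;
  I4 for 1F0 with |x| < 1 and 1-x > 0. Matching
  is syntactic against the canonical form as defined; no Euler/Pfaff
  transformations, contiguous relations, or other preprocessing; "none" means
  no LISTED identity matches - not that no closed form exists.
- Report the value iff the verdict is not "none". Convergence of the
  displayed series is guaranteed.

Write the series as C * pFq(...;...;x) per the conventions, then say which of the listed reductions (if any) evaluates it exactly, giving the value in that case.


This is \frac{3}{8} * 3F2(-11, -3, 5; 1, \frac{3}{2}; -\frac{5}{3}) in reduced canonical form. Verdict: terminating (-3 upstairs). 4 nonzero terms in all; added directly. Sum: -\frac{78641}{24}.

Key step: t_0 being \frac{3}{8}, roots of the ratio polynomials (C = 3/8) are the negated parameters.
Step ratio: r(k) = -\frac{5}{3} * (k-11) (k-3) (k+5) / [(k+1) (k+\frac{3}{2}) (k+1)] - rational in k, leading ratio -\frac{5}{3}; with t_0 = \frac{3}{8}, classification follows.
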